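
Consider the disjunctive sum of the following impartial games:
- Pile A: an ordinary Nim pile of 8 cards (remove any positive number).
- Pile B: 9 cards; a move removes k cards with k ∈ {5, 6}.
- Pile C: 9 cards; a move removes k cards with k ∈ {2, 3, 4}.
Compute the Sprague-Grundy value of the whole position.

8

Pile A is a plain Nim pile of size 8, so its Grundy value is 8.
Grundy values for pile B (subtraction set {5, 6}):
g(0) = mex{} = 0
g(1) = mex{} = 0
g(2) = mex{} = 0
g(3) = mex{} = 0
g(4) = mex{} = 0
g(5) = mex{0} = 1
g(6) = mex{0} = 1
g(7) = mex{0} = 1
g(8) = mex{0} = 1
g(9) = mex{0} = 1
So g(9) = 1.
For pile C, compute g(0), g(1), … with moves {2, 3, 4}:
k:     0  1  2  3  4  5  6  7  8  9
g(k):  0  0  1  1  2  2  0  0  1  1
So g(9) = 1.
By the Sprague-Grundy theorem, the Grundy value of a sum of independent games is the XOR of the component values.
Combined value = 8 XOR 1 XOR 1 = 8.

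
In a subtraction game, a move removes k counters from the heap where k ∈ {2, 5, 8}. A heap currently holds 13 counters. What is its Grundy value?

Build the Grundy sequence with g(k) = mex{g(k−s) : s ∈ {2, 5, 8}, s ≤ k}:
k:     0  1  2  3  4  5  6  7  8  9 10 11 12 13
g(k):  0  0  1  1  0  2  1  0  2  1  0  0  1  1
So g(13) = 1.

1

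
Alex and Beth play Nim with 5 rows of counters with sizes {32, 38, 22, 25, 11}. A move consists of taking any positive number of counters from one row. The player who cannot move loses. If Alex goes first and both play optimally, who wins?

Nim-sum: 32 XOR 38 XOR 22 XOR 25 XOR 11 = 2.
The nim-sum is 2 ≠ 0, so this is an N-position: the player to move can win; Alex has a winning move.

Alex wins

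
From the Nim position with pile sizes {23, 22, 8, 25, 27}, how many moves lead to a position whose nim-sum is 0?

Nim-sum: 23 ⊕ 22 ⊕ 8 ⊕ 25 ⊕ 27 = 11.
The overall nim-sum is X = 11. A pile of size p has a winning move iff p XOR X < p (reduce it to p XOR X).
  23: 23 XOR 11 = 28 ≥ 23 — no move.
  22: 22 XOR 11 = 29 ≥ 22 — no move.
  8: 8 XOR 11 = 3 < 8 — winning move (to 3).
  25: 25 XOR 11 = 18 < 25 — winning move (to 18).
  27: 27 XOR 11 = 16 < 27 — winning move (to 16).
That gives 3 winning moves.

3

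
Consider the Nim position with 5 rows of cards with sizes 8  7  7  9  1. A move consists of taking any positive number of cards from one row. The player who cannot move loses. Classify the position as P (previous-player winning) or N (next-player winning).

P-position

In binary:
  1000  (8)
  0111  (7)
  0111  (7)
  1001  (9)
  0001  (1)
  ----
  0000  (0)
The nim-sum is 0, so this is a P-position: the player to move is in a losing position under optimal play.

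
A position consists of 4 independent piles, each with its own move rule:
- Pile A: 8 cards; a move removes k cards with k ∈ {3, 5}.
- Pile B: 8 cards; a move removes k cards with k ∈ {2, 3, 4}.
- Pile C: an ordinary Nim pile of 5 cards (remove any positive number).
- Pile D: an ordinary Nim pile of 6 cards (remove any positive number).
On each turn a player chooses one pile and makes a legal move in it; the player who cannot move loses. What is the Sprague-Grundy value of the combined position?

2

Build the Grundy sequence for pile A with g(k) = mex{g(k−s) : s ∈ {3, 5}, s ≤ k}:
g(0) = mex{} = 0
g(1) = mex{} = 0
g(2) = mex{} = 0
g(3) = mex{0} = 1
g(4) = mex{0} = 1
g(5) = mex{0} = 1
g(6) = mex{0,1} = 2
g(7) = mex{0,1} = 2
g(8) = mex{1} = 0
So g(8) = 0.
Grundy values for pile B (subtraction set {2, 3, 4}):
g(0) = mex{} = 0
g(1) = mex{} = 0
g(2) = mex{0} = 1
g(3) = mex{0} = 1
g(4) = mex{0,1} = 2
g(5) = mex{0,1} = 2
g(6) = mex{1,2} = 0
g(7) = mex{1,2} = 0
g(8) = mex{0,2} = 1
So g(8) = 1.
Pile C is a plain Nim pile of size 5, so its Grundy value is 5.
Pile D is a plain Nim pile of size 6, so its Grundy value is 6.
By the Sprague-Grundy theorem, the Grundy value of a sum of independent games is the XOR of the component values.
Combined value = 0 ⊕ 1 ⊕ 5 ⊕ 6 = 2.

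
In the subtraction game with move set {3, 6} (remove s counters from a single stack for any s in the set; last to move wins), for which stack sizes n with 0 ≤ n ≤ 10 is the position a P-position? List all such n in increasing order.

Grundy values for subtraction set {3, 6}:
g(0) = mex{} = 0
g(1) = mex{} = 0
g(2) = mex{} = 0
g(3) = mex{0} = 1
g(4) = mex{0} = 1
g(5) = mex{0} = 1
g(6) = mex{0,1} = 2
g(7) = mex{0,1} = 2
g(8) = mex{0,1} = 2
g(9) = mex{1,2} = 0
g(10) = mex{1,2} = 0
The P-positions (g = 0) in 0..10 are 0, 1, 2, 9, 10.

0, 1, 2, 9, 10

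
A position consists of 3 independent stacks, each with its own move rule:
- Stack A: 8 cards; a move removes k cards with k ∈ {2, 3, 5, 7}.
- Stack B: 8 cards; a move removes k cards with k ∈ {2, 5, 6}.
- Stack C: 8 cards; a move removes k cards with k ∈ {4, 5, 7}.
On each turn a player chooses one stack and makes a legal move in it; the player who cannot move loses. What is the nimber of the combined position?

6

Grundy values for stack A (subtraction set {2, 3, 5, 7}):
k:     0  1  2  3  4  5  6  7  8
g(k):  0  0  1  1  2  2  3  3  4
So g(8) = 4.
Grundy values for stack B (subtraction set {2, 5, 6}):
g(0) = mex{} = 0
g(1) = mex{} = 0
g(2) = mex{0} = 1
g(3) = mex{0} = 1
g(4) = mex{1} = 0
g(5) = mex{0,1} = 2
g(6) = mex{0} = 1
g(7) = mex{0,1,2} = 3
g(8) = mex{1} = 0
So g(8) = 0.
Grundy values for stack C (subtraction set {4, 5, 7}):
g(0) = mex{} = 0
g(1) = mex{} = 0
g(2) = mex{} = 0
g(3) = mex{} = 0
g(4) = mex{0} = 1
g(5) = mex{0} = 1
g(6) = mex{0} = 1
g(7) = mex{0} = 1
g(8) = mex{0,1} = 2
So g(8) = 2.
By the Sprague-Grundy theorem, the Grundy value of a sum of independent games is the XOR of the component values.
Combined value = 4 ⊕ 0 ⊕ 2 = 6.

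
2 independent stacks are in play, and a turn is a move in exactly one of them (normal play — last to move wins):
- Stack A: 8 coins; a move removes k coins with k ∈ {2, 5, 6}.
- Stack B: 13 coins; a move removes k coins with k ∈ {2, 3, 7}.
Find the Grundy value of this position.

Grundy values for stack A (subtraction set {2, 5, 6}):
k:     0  1  2  3  4  5  6  7  8
g(k):  0  0  1  1  0  2  1  3  0
So g(8) = 0.
Grundy values for stack B (subtraction set {2, 3, 7}):
k:     0  1  2  3  4  5  6  7  8  9 10 11 12 13
g(k):  0  0  1  1  2  0  0  1  1  2  0  0  1  1
So g(13) = 1.
The value of a disjunctive sum is the nim-sum of the parts.
Combined value = 0 ⊕ 1 = 1.

1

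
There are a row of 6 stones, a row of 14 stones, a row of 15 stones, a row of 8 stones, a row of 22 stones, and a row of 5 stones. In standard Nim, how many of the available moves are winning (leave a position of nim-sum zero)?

1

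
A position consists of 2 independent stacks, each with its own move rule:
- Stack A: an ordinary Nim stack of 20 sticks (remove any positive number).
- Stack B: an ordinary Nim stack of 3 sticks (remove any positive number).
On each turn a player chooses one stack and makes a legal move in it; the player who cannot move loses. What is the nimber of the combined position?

23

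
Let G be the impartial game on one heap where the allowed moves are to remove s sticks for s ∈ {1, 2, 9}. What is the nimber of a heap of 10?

0

Compute g(0), g(1), … for moves {1, 2, 9}:
g(0) = mex{} = 0
g(1) = mex{0} = 1
g(2) = mex{0,1} = 2
g(3) = mex{1,2} = 0
g(4) = mex{0,2} = 1
g(5) = mex{0,1} = 2
g(6) = mex{1,2} = 0
g(7) = mex{0,2} = 1
g(8) = mex{0,1} = 2
g(9) = mex{0,1,2} = 3
g(10) = mex{1,2,3} = 0
So g(10) = 0.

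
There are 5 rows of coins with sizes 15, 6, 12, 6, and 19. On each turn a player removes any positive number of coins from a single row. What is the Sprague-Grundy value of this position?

Write each in binary and XOR column by column:
  01111  (15)
  00110  (6)
  01100  (12)
  00110  (6)
  10011  (19)
  -----
  10000  (16)

16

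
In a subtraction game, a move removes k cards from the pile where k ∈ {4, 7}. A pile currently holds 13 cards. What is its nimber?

Compute g(0), g(1), … for moves {4, 7}:
k:     0  1  2  3  4  5  6  7  8  9 10 11 12 13
g(k):  0  0  0  0  1  1  1  1  2  2  2  0  0  0
So g(13) = 0.

0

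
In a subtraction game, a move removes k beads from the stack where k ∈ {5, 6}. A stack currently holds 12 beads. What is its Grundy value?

0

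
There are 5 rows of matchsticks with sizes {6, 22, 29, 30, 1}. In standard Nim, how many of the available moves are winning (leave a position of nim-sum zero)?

Compute the nim-sum pairwise:
6 ⊕ 22 = 16
16 ⊕ 29 = 13
13 ⊕ 30 = 19
19 ⊕ 1 = 18
The overall nim-sum is X = 18. A row of size p has a winning move iff p XOR X < p (reduce it to p XOR X).
  6: 6 XOR 18 = 20 ≥ 6 — no move.
  22: 22 XOR 18 = 4 < 22 — winning move (to 4).
  29: 29 XOR 18 = 15 < 29 — winning move (to 15).
  30: 30 XOR 18 = 12 < 30 — winning move (to 12).
  1: 1 XOR 18 = 19 ≥ 1 — no move.
That gives 3 winning moves.

3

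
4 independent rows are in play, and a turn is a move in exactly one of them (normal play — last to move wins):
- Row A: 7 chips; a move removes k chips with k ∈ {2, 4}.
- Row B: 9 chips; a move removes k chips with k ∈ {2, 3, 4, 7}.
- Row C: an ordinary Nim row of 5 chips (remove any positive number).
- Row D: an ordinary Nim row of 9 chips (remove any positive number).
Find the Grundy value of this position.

Build the Grundy sequence for row A with g(k) = mex{g(k−s) : s ∈ {2, 4}, s ≤ k}:
g(0) = mex{} = 0
g(1) = mex{} = 0
g(2) = mex{0} = 1
g(3) = mex{0} = 1
g(4) = mex{0,1} = 2
g(5) = mex{0,1} = 2
g(6) = mex{1,2} = 0
g(7) = mex{1,2} = 0
So g(7) = 0.
For row B, compute g(0), g(1), … with moves {2, 3, 4, 7}:
g(0) = mex{} = 0
g(1) = mex{} = 0
g(2) = mex{0} = 1
g(3) = mex{0} = 1
g(4) = mex{0,1} = 2
g(5) = mex{0,1} = 2
g(6) = mex{1,2} = 0
g(7) = mex{0,1,2} = 3
g(8) = mex{0,2} = 1
g(9) = mex{0,1,2,3} = 4
So g(9) = 4.
Row C is a plain Nim row of size 5, so its Grundy value is 5.
Row D is a plain Nim row of size 9, so its Grundy value is 9.
The value of a disjunctive sum is the nim-sum of the parts.
Combined value = 0 XOR 4 XOR 5 XOR 9 = 8.

8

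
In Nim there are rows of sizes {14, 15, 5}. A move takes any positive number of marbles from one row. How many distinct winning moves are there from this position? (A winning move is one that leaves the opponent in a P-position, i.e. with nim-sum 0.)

3

Compute the nim-sum pairwise:
14 ⊕ 15 = 1
1 ⊕ 5 = 4
The overall nim-sum is X = 4. A row of size p has a winning move iff p XOR X < p (reduce it to p XOR X).
  14: 14 XOR 4 = 10 < 14 — winning move (to 10).
  15: 15 XOR 4 = 11 < 15 — winning move (to 11).
  5: 5 XOR 4 = 1 < 5 — winning move (to 1).
That gives 3 winning moves.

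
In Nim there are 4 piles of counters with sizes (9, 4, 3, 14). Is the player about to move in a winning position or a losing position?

Losing position

Write each in binary and XOR column by column:
  1001  (9)
  0100  (4)
  0011  (3)
  1110  (14)
  ----
  0000  (0)
The nim-sum is 0, so this is a P-position: the player to move is in a losing position under optimal play.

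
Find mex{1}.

0

0 is not in the set, so the mex is 0.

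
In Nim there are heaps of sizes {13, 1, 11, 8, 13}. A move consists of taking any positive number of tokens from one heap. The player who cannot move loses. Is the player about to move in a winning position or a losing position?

Winning position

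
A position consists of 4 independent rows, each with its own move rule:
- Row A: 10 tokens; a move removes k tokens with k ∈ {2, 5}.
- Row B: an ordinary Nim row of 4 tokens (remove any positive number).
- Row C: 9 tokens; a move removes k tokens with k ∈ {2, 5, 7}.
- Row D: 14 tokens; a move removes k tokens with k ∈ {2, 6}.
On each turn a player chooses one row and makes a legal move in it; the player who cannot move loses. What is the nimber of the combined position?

Build the Grundy sequence for row A with g(k) = mex{g(k−s) : s ∈ {2, 5}, s ≤ k}:
g(0) = mex{} = 0
g(1) = mex{} = 0
g(2) = mex{0} = 1
g(3) = mex{0} = 1
g(4) = mex{1} = 0
g(5) = mex{0,1} = 2
g(6) = mex{0} = 1
g(7) = mex{1,2} = 0
g(8) = mex{1} = 0
g(9) = mex{0} = 1
g(10) = mex{0,2} = 1
So g(10) = 1.
Row B is a plain Nim row of size 4, so its Grundy value is 4.
For row C, compute g(0), g(1), … with moves {2, 5, 7}:
k:     0  1  2  3  4  5  6  7  8  9
g(k):  0  0  1  1  0  2  1  3  2  2
So g(9) = 2.
Build the Grundy sequence for row D with g(k) = mex{g(k−s) : s ∈ {2, 6}, s ≤ k}:
g(0) = mex{} = 0
g(1) = mex{} = 0
g(2) = mex{0} = 1
g(3) = mex{0} = 1
g(4) = mex{1} = 0
g(5) = mex{1} = 0
g(6) = mex{0} = 1
g(7) = mex{0} = 1
g(8) = mex{1} = 0
g(9) = mex{1} = 0
g(10) = mex{0} = 1
g(11) = mex{0} = 1
g(12) = mex{1} = 0
g(13) = mex{1} = 0
g(14) = mex{0} = 1
So g(14) = 1.
By the Sprague-Grundy theorem, the Grundy value of a sum of independent games is the XOR of the component values.
Combined value = 1 XOR 4 XOR 2 XOR 1 = 6.

6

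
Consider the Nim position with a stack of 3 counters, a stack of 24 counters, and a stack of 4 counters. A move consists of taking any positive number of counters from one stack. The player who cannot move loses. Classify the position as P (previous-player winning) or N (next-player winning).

Compute the nim-sum pairwise:
3 ^ 24 = 27
27 ^ 4 = 31
The nim-sum is 31 ≠ 0, so this is an N-position: the player to move can win.

N-position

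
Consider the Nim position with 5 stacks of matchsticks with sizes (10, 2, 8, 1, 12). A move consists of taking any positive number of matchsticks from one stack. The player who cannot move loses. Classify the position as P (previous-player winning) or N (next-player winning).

N-position

Compute the nim-sum pairwise:
10 ^ 2 = 8
8 ^ 8 = 0
0 ^ 1 = 1
1 ^ 12 = 13
The nim-sum is 13 ≠ 0, so this is an N-position: the player to move can win.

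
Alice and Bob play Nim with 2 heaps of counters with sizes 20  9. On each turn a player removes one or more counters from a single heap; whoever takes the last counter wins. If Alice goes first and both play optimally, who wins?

Alice wins

In binary:
  10100  (20)
  01001  (9)
  -----
  11101  (29)
The nim-sum is 29 ≠ 0, so this is an N-position: the player to move can win; Alice has a winning move.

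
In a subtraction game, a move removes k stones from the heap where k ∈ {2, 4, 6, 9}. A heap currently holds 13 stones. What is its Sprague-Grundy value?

Build the Grundy sequence with g(k) = mex{g(k−s) : s ∈ {2, 4, 6, 9}, s ≤ k}:
g(0) = mex{} = 0
g(1) = mex{} = 0
g(2) = mex{0} = 1
g(3) = mex{0} = 1
g(4) = mex{0,1} = 2
g(5) = mex{0,1} = 2
g(6) = mex{0,1,2} = 3
g(7) = mex{0,1,2} = 3
g(8) = mex{1,2,3} = 0
g(9) = mex{0,1,2,3} = 4
g(10) = mex{0,2,3} = 1
g(11) = mex{1,2,3,4} = 0
g(12) = mex{0,1,3} = 2
g(13) = mex{0,2,3,4} = 1
So g(13) = 1.

1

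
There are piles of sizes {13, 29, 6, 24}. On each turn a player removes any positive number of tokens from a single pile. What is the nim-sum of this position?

14

Write each in binary and XOR column by column:
  01101  (13)
  11101  (29)
  00110  (6)
  11000  (24)
  -----
  01110  (14)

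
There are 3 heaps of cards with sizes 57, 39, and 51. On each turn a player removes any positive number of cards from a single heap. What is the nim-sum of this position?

Compute the nim-sum pairwise:
57 ⊕ 39 = 30
30 ⊕ 51 = 45

45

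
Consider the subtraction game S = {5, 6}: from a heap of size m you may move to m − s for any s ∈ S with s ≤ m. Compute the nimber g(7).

Build the Grundy sequence with g(k) = mex{g(k−s) : s ∈ {5, 6}, s ≤ k}:
k:     0  1  2  3  4  5  6  7
g(k):  0  0  0  0  0  1  1  1
So g(7) = 1.

1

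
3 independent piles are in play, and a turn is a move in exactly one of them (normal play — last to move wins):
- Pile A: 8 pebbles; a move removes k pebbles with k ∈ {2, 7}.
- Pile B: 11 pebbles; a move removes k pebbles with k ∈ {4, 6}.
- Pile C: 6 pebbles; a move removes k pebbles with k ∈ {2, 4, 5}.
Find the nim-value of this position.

For pile A, compute g(0), g(1), … with moves {2, 7}:
g(0) = mex{} = 0
g(1) = mex{} = 0
g(2) = mex{0} = 1
g(3) = mex{0} = 1
g(4) = mex{1} = 0
g(5) = mex{1} = 0
g(6) = mex{0} = 1
g(7) = mex{0} = 1
g(8) = mex{0,1} = 2
So g(8) = 2.
Build the Grundy sequence for pile B with g(k) = mex{g(k−s) : s ∈ {4, 6}, s ≤ k}:
k:     0  1  2  3  4  5  6  7  8  9 10 11
g(k):  0  0  0  0  1  1  1  1  2  2  0  0
So g(11) = 0.
Build the Grundy sequence for pile C with g(k) = mex{g(k−s) : s ∈ {2, 4, 5}, s ≤ k}:
g(0) = mex{} = 0
g(1) = mex{} = 0
g(2) = mex{0} = 1
g(3) = mex{0} = 1
g(4) = mex{0,1} = 2
g(5) = mex{0,1} = 2
g(6) = mex{0,1,2} = 3
So g(6) = 3.
By the Sprague-Grundy theorem, the Grundy value of a sum of independent games is the XOR of the component values.
Combined value = 2 XOR 0 XOR 3 = 1.

1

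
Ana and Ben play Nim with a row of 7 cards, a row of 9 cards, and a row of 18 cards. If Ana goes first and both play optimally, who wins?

Ana wins

Nim-sum: 7 ^ 9 ^ 18 = 28.
The nim-sum is 28 ≠ 0, so this is an N-position: the player to move can win; Ana has a winning move.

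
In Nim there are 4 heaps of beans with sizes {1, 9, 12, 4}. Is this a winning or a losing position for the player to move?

Losing position

Nim-sum: 1 ^ 9 ^ 12 ^ 4 = 0.
The nim-sum is 0, so this is a P-position: the player to move is in a losing position under optimal play.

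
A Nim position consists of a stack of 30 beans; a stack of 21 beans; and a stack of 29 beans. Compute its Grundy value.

22

Write each in binary and XOR column by column:
  11110  (30)
  10101  (21)
  11101  (29)
  -----
  10110  (22)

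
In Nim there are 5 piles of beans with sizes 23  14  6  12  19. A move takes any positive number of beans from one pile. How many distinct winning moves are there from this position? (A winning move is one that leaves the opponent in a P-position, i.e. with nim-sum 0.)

Nim-sum: 23 ⊕ 14 ⊕ 6 ⊕ 12 ⊕ 19 = 0.
The nim-sum is already 0, so every move leaves a nonzero nim-sum — there are no winning moves.

0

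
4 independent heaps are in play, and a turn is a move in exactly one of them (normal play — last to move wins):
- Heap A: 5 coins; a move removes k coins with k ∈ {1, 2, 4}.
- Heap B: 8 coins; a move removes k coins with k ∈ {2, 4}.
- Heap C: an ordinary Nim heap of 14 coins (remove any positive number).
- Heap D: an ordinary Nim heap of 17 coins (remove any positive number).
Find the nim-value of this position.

Grundy values for heap A (subtraction set {1, 2, 4}):
g(0) = mex{} = 0
g(1) = mex{0} = 1
g(2) = mex{0,1} = 2
g(3) = mex{1,2} = 0
g(4) = mex{0,2} = 1
g(5) = mex{0,1} = 2
So g(5) = 2.
Grundy values for heap B (subtraction set {2, 4}):
k:     0  1  2  3  4  5  6  7  8
g(k):  0  0  1  1  2  2  0  0  1
So g(8) = 1.
Heap C is a plain Nim heap of size 14, so its Grundy value is 14.
Heap D is a plain Nim heap of size 17, so its Grundy value is 17.
By the Sprague-Grundy theorem, the Grundy value of a sum of independent games is the XOR of the component values.
Combined value = 2 ⊕ 1 ⊕ 14 ⊕ 17 = 28.

28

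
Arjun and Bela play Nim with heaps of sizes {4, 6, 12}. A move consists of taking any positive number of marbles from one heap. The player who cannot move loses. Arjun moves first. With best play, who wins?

Nim-sum: 4 ^ 6 ^ 12 = 14.
The nim-sum is 14 ≠ 0, so this is an N-position: the player to move can win; Arjun has a winning move.

Arjun wins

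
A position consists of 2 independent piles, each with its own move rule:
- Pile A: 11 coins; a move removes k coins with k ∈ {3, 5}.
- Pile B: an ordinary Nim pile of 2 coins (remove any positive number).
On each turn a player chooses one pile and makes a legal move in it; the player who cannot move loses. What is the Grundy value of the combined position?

3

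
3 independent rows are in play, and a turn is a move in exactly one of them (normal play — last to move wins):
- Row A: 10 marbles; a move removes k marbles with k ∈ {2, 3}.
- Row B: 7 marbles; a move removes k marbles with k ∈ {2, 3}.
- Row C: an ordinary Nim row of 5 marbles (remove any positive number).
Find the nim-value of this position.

4

Build the Grundy sequence for row A with g(k) = mex{g(k−s) : s ∈ {2, 3}, s ≤ k}:
g(0) = mex{} = 0
g(1) = mex{} = 0
g(2) = mex{0} = 1
g(3) = mex{0} = 1
g(4) = mex{0,1} = 2
g(5) = mex{1} = 0
g(6) = mex{1,2} = 0
g(7) = mex{0,2} = 1
g(8) = mex{0} = 1
g(9) = mex{0,1} = 2
g(10) = mex{1} = 0
So g(10) = 0.
Grundy values for row B (subtraction set {2, 3}):
k:     0  1  2  3  4  5  6  7
g(k):  0  0  1  1  2  0  0  1
So g(7) = 1.
Row C is a plain Nim row of size 5, so its Grundy value is 5.
The value of a disjunctive sum is the nim-sum of the parts.
Combined value = 0 XOR 1 XOR 5 = 4.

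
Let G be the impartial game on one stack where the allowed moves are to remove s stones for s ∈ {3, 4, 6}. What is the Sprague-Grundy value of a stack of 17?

Compute g(0), g(1), … for moves {3, 4, 6}:
k:     0  1  2  3  4  5  6  7  8  9 10 11 12 13 14 15 16 17
g(k):  0  0  0  1  1  1  2  2  2  0  0  0  1  1  1  2  2  2
So g(17) = 2.

2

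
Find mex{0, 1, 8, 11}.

2

The values 0, 1 are all present; 2 is the first non-negative integer missing from the set.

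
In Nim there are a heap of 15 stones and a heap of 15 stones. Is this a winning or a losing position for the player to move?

Compute the nim-sum pairwise:
15 XOR 15 = 0
The nim-sum is 0, so this is a P-position: the player to move is in a losing position under optimal play.

Losing position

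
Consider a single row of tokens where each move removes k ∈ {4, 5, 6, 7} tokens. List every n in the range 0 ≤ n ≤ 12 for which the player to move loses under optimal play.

Grundy values for subtraction set {4, 5, 6, 7}:
k:     0  1  2  3  4  5  6  7  8  9 10 11 12
g(k):  0  0  0  0  1  1  1  1  2  2  2  0  0
The P-positions (g = 0) in 0..12 are 0, 1, 2, 3, 11, 12.

0, 1, 2, 3, 11, 12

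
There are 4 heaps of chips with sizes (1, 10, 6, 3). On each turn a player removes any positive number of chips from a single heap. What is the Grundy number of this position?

14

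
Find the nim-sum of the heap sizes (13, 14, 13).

14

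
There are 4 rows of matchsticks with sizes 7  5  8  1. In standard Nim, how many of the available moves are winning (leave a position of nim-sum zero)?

1

Compute the nim-sum pairwise:
7 XOR 5 = 2
2 XOR 8 = 10
10 XOR 1 = 11
The overall nim-sum is X = 11. A row of size p has a winning move iff p XOR X < p (reduce it to p XOR X).
  7: 7 XOR 11 = 12 ≥ 7 — no move.
  5: 5 XOR 11 = 14 ≥ 5 — no move.
  8: 8 XOR 11 = 3 < 8 — winning move (to 3).
  1: 1 XOR 11 = 10 ≥ 1 — no move.
That gives 1 winning move.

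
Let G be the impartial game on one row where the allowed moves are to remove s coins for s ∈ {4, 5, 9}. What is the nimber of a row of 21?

2

Build the Grundy sequence with g(k) = mex{g(k−s) : s ∈ {4, 5, 9}, s ≤ k}:
k:     0  1  2  3  4  5  6  7  8  9 10 11 12 13 14 15 16 17 18 19 20 21
g(k):  0  0  0  0  1  1  1  1  2  2  2  2  3  0  0  0  0  1  1  1  1  2
So g(21) = 2.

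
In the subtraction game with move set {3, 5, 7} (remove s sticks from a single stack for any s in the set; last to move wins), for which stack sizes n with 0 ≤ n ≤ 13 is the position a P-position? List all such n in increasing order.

Grundy values for subtraction set {3, 5, 7}:
k:     0  1  2  3  4  5  6  7  8  9 10 11 12 13
g(k):  0  0  0  1  1  1  2  2  2  3  0  0  0  1
The P-positions (g = 0) in 0..13 are 0, 1, 2, 10, 11, 12.

0, 1, 2, 10, 11, 12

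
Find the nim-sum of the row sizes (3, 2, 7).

6

Nim-sum: 3 ^ 2 ^ 7 = 6.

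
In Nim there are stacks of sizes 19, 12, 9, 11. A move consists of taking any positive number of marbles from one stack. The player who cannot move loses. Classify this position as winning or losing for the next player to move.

Winning position

Compute the nim-sum pairwise:
19 ⊕ 12 = 31
31 ⊕ 9 = 22
22 ⊕ 11 = 29
The nim-sum is 29 ≠ 0, so this is an N-position: the player to move can win.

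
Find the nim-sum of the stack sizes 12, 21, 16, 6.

15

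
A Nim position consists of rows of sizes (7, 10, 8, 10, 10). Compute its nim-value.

Nim-sum: 7 ^ 10 ^ 8 ^ 10 ^ 10 = 5.

5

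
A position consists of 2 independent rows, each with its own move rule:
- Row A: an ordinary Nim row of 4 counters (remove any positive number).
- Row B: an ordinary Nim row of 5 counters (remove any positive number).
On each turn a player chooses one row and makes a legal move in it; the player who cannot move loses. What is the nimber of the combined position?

1

Row A is a plain Nim row of size 4, so its Grundy value is 4.
Row B is a plain Nim row of size 5, so its Grundy value is 5.
The value of a disjunctive sum is the nim-sum of the parts.
Combined value = 4 ⊕ 5 = 1.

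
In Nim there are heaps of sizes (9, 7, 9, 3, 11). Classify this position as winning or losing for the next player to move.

Winning position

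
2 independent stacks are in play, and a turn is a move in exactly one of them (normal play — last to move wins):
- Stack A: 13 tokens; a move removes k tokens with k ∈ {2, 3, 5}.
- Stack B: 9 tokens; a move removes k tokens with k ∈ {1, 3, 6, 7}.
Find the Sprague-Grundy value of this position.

For stack A, compute g(0), g(1), … with moves {2, 3, 5}:
g(0) = mex{} = 0
g(1) = mex{} = 0
g(2) = mex{0} = 1
g(3) = mex{0} = 1
g(4) = mex{0,1} = 2
g(5) = mex{0,1} = 2
g(6) = mex{0,1,2} = 3
g(7) = mex{1,2} = 0
g(8) = mex{1,2,3} = 0
g(9) = mex{0,2,3} = 1
g(10) = mex{0,2} = 1
g(11) = mex{0,1,3} = 2
g(12) = mex{0,1} = 2
g(13) = mex{0,1,2} = 3
So g(13) = 3.
Grundy values for stack B (subtraction set {1, 3, 6, 7}):
g(0) = mex{} = 0
g(1) = mex{0} = 1
g(2) = mex{1} = 0
g(3) = mex{0} = 1
g(4) = mex{1} = 0
g(5) = mex{0} = 1
g(6) = mex{0,1} = 2
g(7) = mex{0,1,2} = 3
g(8) = mex{0,1,3} = 2
g(9) = mex{0,1,2} = 3
So g(9) = 3.
By the Sprague-Grundy theorem, the Grundy value of a sum of independent games is the XOR of the component values.
Combined value = 3 ⊕ 3 = 0.

0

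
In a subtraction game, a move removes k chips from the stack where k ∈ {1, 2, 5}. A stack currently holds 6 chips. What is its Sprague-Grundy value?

Grundy values for subtraction set {1, 2, 5}:
k:     0  1  2  3  4  5  6
g(k):  0  1  2  0  1  2  0
So g(6) = 0.

0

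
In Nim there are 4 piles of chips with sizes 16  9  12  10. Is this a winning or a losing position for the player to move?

Nim-sum: 16 XOR 9 XOR 12 XOR 10 = 31.
The nim-sum is 31 ≠ 0, so this is an N-position: the player to move can win.

Winning position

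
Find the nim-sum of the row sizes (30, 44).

Compute the nim-sum pairwise:
30 ⊕ 44 = 50

50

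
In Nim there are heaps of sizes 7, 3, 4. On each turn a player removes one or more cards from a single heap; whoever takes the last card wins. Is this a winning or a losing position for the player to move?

Compute the nim-sum pairwise:
7 ^ 3 = 4
4 ^ 4 = 0
The nim-sum is 0, so this is a P-position: the player to move is in a losing position under optimal play.

Losing position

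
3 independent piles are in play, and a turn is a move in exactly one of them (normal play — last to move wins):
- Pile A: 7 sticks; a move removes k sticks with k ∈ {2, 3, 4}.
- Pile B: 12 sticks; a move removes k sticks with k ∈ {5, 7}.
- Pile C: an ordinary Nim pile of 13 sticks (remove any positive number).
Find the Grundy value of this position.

13

Build the Grundy sequence for pile A with g(k) = mex{g(k−s) : s ∈ {2, 3, 4}, s ≤ k}:
k:     0  1  2  3  4  5  6  7
g(k):  0  0  1  1  2  2  0  0
So g(7) = 0.
Build the Grundy sequence for pile B with g(k) = mex{g(k−s) : s ∈ {5, 7}, s ≤ k}:
k:     0  1  2  3  4  5  6  7  8  9 10 11 12
g(k):  0  0  0  0  0  1  1  1  1  1  2  2  0
So g(12) = 0.
Pile C is a plain Nim pile of size 13, so its Grundy value is 13.
The value of a disjunctive sum is the nim-sum of the parts.
Combined value = 0 XOR 0 XOR 13 = 13.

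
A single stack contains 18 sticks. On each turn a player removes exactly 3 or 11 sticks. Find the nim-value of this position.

1

Compute g(0), g(1), … for moves {3, 11}:
k:     0  1  2  3  4  5  6  7  8  9 10 11 12 13 14 15 16 17 18
g(k):  0  0  0  1  1  1  0  0  0  1  1  1  2  2  0  0  0  1  1
So g(18) = 1.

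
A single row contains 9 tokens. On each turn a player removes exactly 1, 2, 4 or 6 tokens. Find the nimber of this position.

Grundy values for subtraction set {1, 2, 4, 6}:
g(0) = mex{} = 0
g(1) = mex{0} = 1
g(2) = mex{0,1} = 2
g(3) = mex{1,2} = 0
g(4) = mex{0,2} = 1
g(5) = mex{0,1} = 2
g(6) = mex{0,1,2} = 3
g(7) = mex{0,1,2,3} = 4
g(8) = mex{1,2,3,4} = 0
g(9) = mex{0,2,4} = 1
So g(9) = 1.

1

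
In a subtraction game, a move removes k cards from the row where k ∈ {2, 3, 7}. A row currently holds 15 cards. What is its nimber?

0

Grundy values for subtraction set {2, 3, 7}:
k:     0  1  2  3  4  5  6  7  8  9 10 11 12 13 14 15
g(k):  0  0  1  1  2  0  0  1  1  2  0  0  1  1  2  0
So g(15) = 0.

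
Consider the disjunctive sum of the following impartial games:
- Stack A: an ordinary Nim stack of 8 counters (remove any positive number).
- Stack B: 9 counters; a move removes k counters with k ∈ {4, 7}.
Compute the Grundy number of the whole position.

Stack A is a plain Nim stack of size 8, so its Grundy value is 8.
Grundy values for stack B (subtraction set {4, 7}):
k:     0  1  2  3  4  5  6  7  8  9
g(k):  0  0  0  0  1  1  1  1  2  2
So g(9) = 2.
By the Sprague-Grundy theorem, the Grundy value of a sum of independent games is the XOR of the component values.
Combined value = 8 ⊕ 2 = 10.

10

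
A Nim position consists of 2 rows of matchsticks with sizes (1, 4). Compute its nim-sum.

5

Nim-sum: 1 ⊕ 4 = 5.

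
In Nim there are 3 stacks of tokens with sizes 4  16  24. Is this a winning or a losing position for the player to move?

Winning position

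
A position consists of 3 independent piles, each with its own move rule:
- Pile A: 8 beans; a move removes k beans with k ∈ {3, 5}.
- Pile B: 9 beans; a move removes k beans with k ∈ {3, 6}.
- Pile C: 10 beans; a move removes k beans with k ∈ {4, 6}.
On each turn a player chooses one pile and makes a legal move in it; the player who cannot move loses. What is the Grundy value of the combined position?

Grundy values for pile A (subtraction set {3, 5}):
g(0) = mex{} = 0
g(1) = mex{} = 0
g(2) = mex{} = 0
g(3) = mex{0} = 1
g(4) = mex{0} = 1
g(5) = mex{0} = 1
g(6) = mex{0,1} = 2
g(7) = mex{0,1} = 2
g(8) = mex{1} = 0
So g(8) = 0.
Grundy values for pile B (subtraction set {3, 6}):
k:     0  1  2  3  4  5  6  7  8  9
g(k):  0  0  0  1  1  1  2  2  2  0
So g(9) = 0.
For pile C, compute g(0), g(1), … with moves {4, 6}:
k:     0  1  2  3  4  5  6  7  8  9 10
g(k):  0  0  0  0  1  1  1  1  2  2  0
So g(10) = 0.
The value of a disjunctive sum is the nim-sum of the parts.
Combined value = 0 XOR 0 XOR 0 = 0.

0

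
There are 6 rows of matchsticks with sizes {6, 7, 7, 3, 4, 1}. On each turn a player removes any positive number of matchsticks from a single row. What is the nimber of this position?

0

Compute the nim-sum pairwise:
6 ^ 7 = 1
1 ^ 7 = 6
6 ^ 3 = 5
5 ^ 4 = 1
1 ^ 1 = 0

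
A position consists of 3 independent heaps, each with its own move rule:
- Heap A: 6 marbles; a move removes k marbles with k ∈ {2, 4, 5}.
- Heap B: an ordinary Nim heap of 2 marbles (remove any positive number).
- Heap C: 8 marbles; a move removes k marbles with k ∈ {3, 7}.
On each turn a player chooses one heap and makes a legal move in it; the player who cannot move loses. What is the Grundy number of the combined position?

For heap A, compute g(0), g(1), … with moves {2, 4, 5}:
k:     0  1  2  3  4  5  6
g(k):  0  0  1  1  2  2  3
So g(6) = 3.
Heap B is a plain Nim heap of size 2, so its Grundy value is 2.
Grundy values for heap C (subtraction set {3, 7}):
g(0) = mex{} = 0
g(1) = mex{} = 0
g(2) = mex{} = 0
g(3) = mex{0} = 1
g(4) = mex{0} = 1
g(5) = mex{0} = 1
g(6) = mex{1} = 0
g(7) = mex{0,1} = 2
g(8) = mex{0,1} = 2
So g(8) = 2.
The value of a disjunctive sum is the nim-sum of the parts.
Combined value = 3 XOR 2 XOR 2 = 3.

3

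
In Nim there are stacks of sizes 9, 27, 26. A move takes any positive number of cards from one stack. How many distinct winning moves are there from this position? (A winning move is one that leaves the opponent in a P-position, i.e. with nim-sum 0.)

Write each in binary and XOR column by column:
  01001  (9)
  11011  (27)
  11010  (26)
  -----
  01000  (8)
The overall nim-sum is X = 8. A stack of size p has a winning move iff p XOR X < p (reduce it to p XOR X).
  9: 9 XOR 8 = 1 < 9 — winning move (to 1).
  27: 27 XOR 8 = 19 < 27 — winning move (to 19).
  26: 26 XOR 8 = 18 < 26 — winning move (to 18).
That gives 3 winning moves.

3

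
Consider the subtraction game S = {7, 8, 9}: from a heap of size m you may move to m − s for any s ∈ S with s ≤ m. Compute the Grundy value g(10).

Grundy values for subtraction set {7, 8, 9}:
g(0) = mex{} = 0
g(1) = mex{} = 0
g(2) = mex{} = 0
g(3) = mex{} = 0
g(4) = mex{} = 0
g(5) = mex{} = 0
g(6) = mex{} = 0
g(7) = mex{0} = 1
g(8) = mex{0} = 1
g(9) = mex{0} = 1
g(10) = mex{0} = 1
So g(10) = 1.

1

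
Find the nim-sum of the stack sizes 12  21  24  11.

10

Compute the nim-sum pairwise:
12 ^ 21 = 25
25 ^ 24 = 1
1 ^ 11 = 10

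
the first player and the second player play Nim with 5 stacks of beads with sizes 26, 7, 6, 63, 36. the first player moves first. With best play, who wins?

the second player wins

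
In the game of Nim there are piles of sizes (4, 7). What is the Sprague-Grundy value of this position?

3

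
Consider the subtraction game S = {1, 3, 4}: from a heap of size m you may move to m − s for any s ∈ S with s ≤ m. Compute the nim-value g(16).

Grundy values for subtraction set {1, 3, 4}:
k:     0  1  2  3  4  5  6  7  8  9 10 11 12 13 14 15 16
g(k):  0  1  0  1  2  3  2  0  1  0  1  2  3  2  0  1  0
So g(16) = 0.

0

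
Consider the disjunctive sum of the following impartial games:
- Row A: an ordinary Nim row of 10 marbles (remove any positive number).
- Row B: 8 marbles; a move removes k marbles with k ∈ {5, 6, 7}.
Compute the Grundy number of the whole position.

Row A is a plain Nim row of size 10, so its Grundy value is 10.
Grundy values for row B (subtraction set {5, 6, 7}):
g(0) = mex{} = 0
g(1) = mex{} = 0
g(2) = mex{} = 0
g(3) = mex{} = 0
g(4) = mex{} = 0
g(5) = mex{0} = 1
g(6) = mex{0} = 1
g(7) = mex{0} = 1
g(8) = mex{0} = 1
So g(8) = 1.
By the Sprague-Grundy theorem, the Grundy value of a sum of independent games is the XOR of the component values.
Combined value = 10 XOR 1 = 11.

11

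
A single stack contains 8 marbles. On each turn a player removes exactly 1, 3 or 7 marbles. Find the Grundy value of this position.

0

Grundy values for subtraction set {1, 3, 7}:
g(0) = mex{} = 0
g(1) = mex{0} = 1
g(2) = mex{1} = 0
g(3) = mex{0} = 1
g(4) = mex{1} = 0
g(5) = mex{0} = 1
g(6) = mex{1} = 0
g(7) = mex{0} = 1
g(8) = mex{1} = 0
So g(8) = 0.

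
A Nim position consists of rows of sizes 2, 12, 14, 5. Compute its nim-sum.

Write each in binary and XOR column by column:
  0010  (2)
  1100  (12)
  1110  (14)
  0101  (5)
  ----
  0101  (5)

5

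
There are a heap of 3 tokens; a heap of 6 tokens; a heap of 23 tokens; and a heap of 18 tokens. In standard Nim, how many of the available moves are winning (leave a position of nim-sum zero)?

0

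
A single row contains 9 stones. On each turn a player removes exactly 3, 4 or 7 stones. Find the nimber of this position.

3

Compute g(0), g(1), … for moves {3, 4, 7}:
g(0) = mex{} = 0
g(1) = mex{} = 0
g(2) = mex{} = 0
g(3) = mex{0} = 1
g(4) = mex{0} = 1
g(5) = mex{0} = 1
g(6) = mex{0,1} = 2
g(7) = mex{0,1} = 2
g(8) = mex{0,1} = 2
g(9) = mex{0,1,2} = 3
So g(9) = 3.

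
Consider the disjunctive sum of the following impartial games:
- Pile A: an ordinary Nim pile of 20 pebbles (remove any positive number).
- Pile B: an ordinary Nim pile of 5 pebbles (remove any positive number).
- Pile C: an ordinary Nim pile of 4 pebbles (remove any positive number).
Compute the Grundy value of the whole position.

Pile A is a plain Nim pile of size 20, so its Grundy value is 20.
Pile B is a plain Nim pile of size 5, so its Grundy value is 5.
Pile C is a plain Nim pile of size 4, so its Grundy value is 4.
By the Sprague-Grundy theorem, the Grundy value of a sum of independent games is the XOR of the component values.
Combined value = 20 XOR 5 XOR 4 = 21.

21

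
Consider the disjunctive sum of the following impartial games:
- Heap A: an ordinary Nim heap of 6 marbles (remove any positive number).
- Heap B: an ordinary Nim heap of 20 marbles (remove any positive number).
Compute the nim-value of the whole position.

18

Heap A is a plain Nim heap of size 6, so its Grundy value is 6.
Heap B is a plain Nim heap of size 20, so its Grundy value is 20.
The value of a disjunctive sum is the nim-sum of the parts.
Combined value = 6 XOR 20 = 18.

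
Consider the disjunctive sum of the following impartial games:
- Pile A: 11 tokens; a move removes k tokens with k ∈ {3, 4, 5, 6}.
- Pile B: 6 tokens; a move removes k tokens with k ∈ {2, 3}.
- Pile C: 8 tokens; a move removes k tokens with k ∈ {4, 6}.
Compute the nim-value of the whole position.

2

For pile A, compute g(0), g(1), … with moves {3, 4, 5, 6}:
k:     0  1  2  3  4  5  6  7  8  9 10 11
g(k):  0  0  0  1  1  1  2  2  2  0  0  0
So g(11) = 0.
Grundy values for pile B (subtraction set {2, 3}):
k:     0  1  2  3  4  5  6
g(k):  0  0  1  1  2  0  0
So g(6) = 0.
For pile C, compute g(0), g(1), … with moves {4, 6}:
g(0) = mex{} = 0
g(1) = mex{} = 0
g(2) = mex{} = 0
g(3) = mex{} = 0
g(4) = mex{0} = 1
g(5) = mex{0} = 1
g(6) = mex{0} = 1
g(7) = mex{0} = 1
g(8) = mex{0,1} = 2
So g(8) = 2.
The value of a disjunctive sum is the nim-sum of the parts.
Combined value = 0 XOR 0 XOR 2 = 2.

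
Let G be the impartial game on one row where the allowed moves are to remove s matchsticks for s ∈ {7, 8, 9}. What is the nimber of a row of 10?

Grundy values for subtraction set {7, 8, 9}:
k:     0  1  2  3  4  5  6  7  8  9 10
g(k):  0  0  0  0  0  0  0  1  1  1  1
So g(10) = 1.

1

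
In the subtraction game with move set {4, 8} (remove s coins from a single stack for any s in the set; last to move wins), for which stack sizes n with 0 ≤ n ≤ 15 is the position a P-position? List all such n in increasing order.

0, 1, 2, 3, 12, 13, 14, 15

Grundy values for subtraction set {4, 8}:
k:     0  1  2  3  4  5  6  7  8  9 10 11 12 13 14 15
g(k):  0  0  0  0  1  1  1  1  2  2  2  2  0  0  0  0
The P-positions (g = 0) in 0..15 are 0, 1, 2, 3, 12, 13, 14, 15.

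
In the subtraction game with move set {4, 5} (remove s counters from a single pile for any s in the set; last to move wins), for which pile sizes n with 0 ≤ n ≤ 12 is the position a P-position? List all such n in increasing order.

0, 1, 2, 3, 9, 10, 11, 12

Compute g(0), g(1), … for moves {4, 5}:
k:     0  1  2  3  4  5  6  7  8  9 10 11 12
g(k):  0  0  0  0  1  1  1  1  2  0  0  0  0
The P-positions (g = 0) in 0..12 are 0, 1, 2, 3, 9, 10, 11, 12.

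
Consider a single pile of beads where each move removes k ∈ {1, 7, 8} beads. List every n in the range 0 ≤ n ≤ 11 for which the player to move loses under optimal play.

0, 2, 4, 6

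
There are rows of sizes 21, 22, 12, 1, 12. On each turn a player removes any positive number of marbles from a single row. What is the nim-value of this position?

2

Compute the nim-sum pairwise:
21 XOR 22 = 3
3 XOR 12 = 15
15 XOR 1 = 14
14 XOR 12 = 2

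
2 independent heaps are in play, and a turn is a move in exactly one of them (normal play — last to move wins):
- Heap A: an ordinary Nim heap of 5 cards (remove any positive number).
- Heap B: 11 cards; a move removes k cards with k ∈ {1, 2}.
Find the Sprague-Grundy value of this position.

7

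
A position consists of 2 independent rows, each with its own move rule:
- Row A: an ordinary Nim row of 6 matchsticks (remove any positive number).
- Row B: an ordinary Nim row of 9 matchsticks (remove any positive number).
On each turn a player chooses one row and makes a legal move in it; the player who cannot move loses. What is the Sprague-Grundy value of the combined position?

15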